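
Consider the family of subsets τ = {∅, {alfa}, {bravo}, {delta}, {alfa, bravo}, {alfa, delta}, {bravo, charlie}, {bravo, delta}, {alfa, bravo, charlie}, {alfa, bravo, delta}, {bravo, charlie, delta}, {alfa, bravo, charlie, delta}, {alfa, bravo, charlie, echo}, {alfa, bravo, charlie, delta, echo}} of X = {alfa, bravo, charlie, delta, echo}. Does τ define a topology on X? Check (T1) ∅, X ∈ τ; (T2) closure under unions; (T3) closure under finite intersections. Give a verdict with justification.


τ IS a topology on X.

Axiom (T1): ∅ ∈ τ? Yes; X ∈ τ? Yes.
Axiom (T2/T3): check pairwise unions and intersections of members of τ.
All pairwise intersections and unions checked — each lies in τ. Therefore τ satisfies (T1), (T2), (T3): it IS a topology on X.


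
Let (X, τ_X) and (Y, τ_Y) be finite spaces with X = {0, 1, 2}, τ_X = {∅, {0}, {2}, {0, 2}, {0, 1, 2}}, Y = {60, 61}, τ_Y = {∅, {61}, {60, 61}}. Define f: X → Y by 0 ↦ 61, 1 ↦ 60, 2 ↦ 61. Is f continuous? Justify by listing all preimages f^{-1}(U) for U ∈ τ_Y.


f IS continuous.

Compute f^{-1}(U) for each U ∈ τ_Y:
  U = ∅: f^{-1}(U) = ∅ ∈ τ_X ✓.
  U = {61}: f^{-1}(U) = {0, 2} ∈ τ_X ✓.
  U = {60, 61}: f^{-1}(U) = {0, 1, 2} ∈ τ_X ✓.
Every preimage lies in τ_X, so f IS continuous.


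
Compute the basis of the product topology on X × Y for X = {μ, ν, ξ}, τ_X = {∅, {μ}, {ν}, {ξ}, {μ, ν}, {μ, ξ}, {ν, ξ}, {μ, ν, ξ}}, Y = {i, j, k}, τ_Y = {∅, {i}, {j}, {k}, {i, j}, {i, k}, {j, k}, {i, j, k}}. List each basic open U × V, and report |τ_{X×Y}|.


Basis B = {∅ × ∅, {μ} × {i}, {μ} × {j}, {μ} × {k}, {ν} × {i}, {ν} × {j}, {ν} × {k}, {ξ} × {i}, {ξ} × {j}, {ξ} × {k}, {μ} × {i, j}, {μ} × {i, k}, {μ, ν} × {i}, {μ, ξ} × {i}, {μ} × {j, k}, {μ, ν} × {j}, {μ, ξ} × {j}, {μ, ν} × {k}, {μ, ξ} × {k}, {ν} × {i, j}, {ν} × {i, k}, {ν, ξ} × {i}, {ν} × {j, k}, {ν, ξ} × {j}, {ν, ξ} × {k}, {ξ} × {i, j}, {ξ} × {i, k}, {ξ} × {j, k}, {μ} × {i, j, k}, {μ, ν, ξ} × {i}, {μ, ν, ξ} × {j}, {μ, ν, ξ} × {k}, {ν} × {i, j, k}, {ξ} × {i, j, k}, {μ, ν} × {i, j}, {μ, ξ} × {i, j}, {μ, ν} × {i, k}, {μ, ξ} × {i, k}, {μ, ν} × {j, k}, {μ, ξ} × {j, k}, {ν, ξ} × {i, j}, {ν, ξ} × {i, k}, {ν, ξ} × {j, k}, {μ, ν} × {i, j, k}, {μ, ξ} × {i, j, k}, {μ, ν, ξ} × {i, j}, {μ, ν, ξ} × {i, k}, {μ, ν, ξ} × {j, k}, {ν, ξ} × {i, j, k}, {μ, ν, ξ} × {i, j, k}}; |τ_{X×Y}| = 512.

Enumerate products U × V with U ∈ τ_X, V ∈ τ_Y (deduplicated):
  ∅ × ∅ = {} (∅)
  {μ} × {i} = {(μ,i)}
  {μ} × {j} = {(μ,j)}
  {μ} × {k} = {(μ,k)}
  {ν} × {i} = {(ν,i)}
  {ν} × {j} = {(ν,j)}
  {ν} × {k} = {(ν,k)}
  {ξ} × {i} = {(ξ,i)}
  {ξ} × {j} = {(ξ,j)}
  {ξ} × {k} = {(ξ,k)}
  {μ} × {i, j} = {(μ,i), (μ,j)}
  {μ} × {i, k} = {(μ,i), (μ,k)}
  {μ, ν} × {i} = {(μ,i), (ν,i)}
  {μ, ξ} × {i} = {(μ,i), (ξ,i)}
  {μ} × {j, k} = {(μ,j), (μ,k)}
  {μ, ν} × {j} = {(μ,j), (ν,j)}
  {μ, ξ} × {j} = {(μ,j), (ξ,j)}
  {μ, ν} × {k} = {(μ,k), (ν,k)}
  {μ, ξ} × {k} = {(μ,k), (ξ,k)}
  {ν} × {i, j} = {(ν,i), (ν,j)}
  {ν} × {i, k} = {(ν,i), (ν,k)}
  {ν, ξ} × {i} = {(ν,i), (ξ,i)}
  {ν} × {j, k} = {(ν,j), (ν,k)}
  {ν, ξ} × {j} = {(ν,j), (ξ,j)}
  {ν, ξ} × {k} = {(ν,k), (ξ,k)}
  {ξ} × {i, j} = {(ξ,i), (ξ,j)}
  {ξ} × {i, k} = {(ξ,i), (ξ,k)}
  {ξ} × {j, k} = {(ξ,j), (ξ,k)}
  {μ} × {i, j, k} = {(μ,i), (μ,j), (μ,k)}
  {μ, ν, ξ} × {i} = {(μ,i), (ν,i), (ξ,i)}
  {μ, ν, ξ} × {j} = {(μ,j), (ν,j), (ξ,j)}
  {μ, ν, ξ} × {k} = {(μ,k), (ν,k), (ξ,k)}
  {ν} × {i, j, k} = {(ν,i), (ν,j), (ν,k)}
  {ξ} × {i, j, k} = {(ξ,i), (ξ,j), (ξ,k)}
  {μ, ν} × {i, j} = {(μ,i), (μ,j), (ν,i), (ν,j)}
  {μ, ξ} × {i, j} = {(μ,i), (μ,j), (ξ,i), (ξ,j)}
  {μ, ν} × {i, k} = {(μ,i), (μ,k), (ν,i), (ν,k)}
  {μ, ξ} × {i, k} = {(μ,i), (μ,k), (ξ,i), (ξ,k)}
  {μ, ν} × {j, k} = {(μ,j), (μ,k), (ν,j), (ν,k)}
  {μ, ξ} × {j, k} = {(μ,j), (μ,k), (ξ,j), (ξ,k)}
  {ν, ξ} × {i, j} = {(ν,i), (ν,j), (ξ,i), (ξ,j)}
  {ν, ξ} × {i, k} = {(ν,i), (ν,k), (ξ,i), (ξ,k)}
  {ν, ξ} × {j, k} = {(ν,j), (ν,k), (ξ,j), (ξ,k)}
  {μ, ν} × {i, j, k} = {(μ,i), (μ,j), (μ,k), (ν,i), (ν,j), (ν,k)}
  {μ, ξ} × {i, j, k} = {(μ,i), (μ,j), (μ,k), (ξ,i), (ξ,j), (ξ,k)}
  {μ, ν, ξ} × {i, j} = {(μ,i), (μ,j), (ν,i), (ν,j), (ξ,i), (ξ,j)}
  {μ, ν, ξ} × {i, k} = {(μ,i), (μ,k), (ν,i), (ν,k), (ξ,i), (ξ,k)}
  {μ, ν, ξ} × {j, k} = {(μ,j), (μ,k), (ν,j), (ν,k), (ξ,j), (ξ,k)}
  {ν, ξ} × {i, j, k} = {(ν,i), (ν,j), (ν,k), (ξ,i), (ξ,j), (ξ,k)}
  {μ, ν, ξ} × {i, j, k} = {(μ,i), (μ,j), (μ,k), (ν,i), (ν,j), (ν,k), (ξ,i), (ξ,j), (ξ,k)}
These 50 distinct sets form the basis B.
Close under arbitrary unions to get τ_{X×Y}; counting gives |τ_{X×Y}| = 512.


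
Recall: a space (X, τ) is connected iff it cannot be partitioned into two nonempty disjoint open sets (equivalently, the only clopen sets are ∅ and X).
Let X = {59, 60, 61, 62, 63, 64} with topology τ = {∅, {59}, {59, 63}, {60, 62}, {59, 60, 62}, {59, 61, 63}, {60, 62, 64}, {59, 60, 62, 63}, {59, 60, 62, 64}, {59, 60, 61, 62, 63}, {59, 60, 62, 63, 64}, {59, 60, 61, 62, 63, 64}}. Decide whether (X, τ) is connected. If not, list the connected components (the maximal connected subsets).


(X, τ) is disconnected; components = [{59, 61, 63}, {60, 62, 64}].

Find clopen sets (U ∈ τ with X ∖ U ∈ τ):
  U = ∅, X ∖ U = {59, 60, 61, 62, 63, 64} — both open, so U is clopen.
  U = {59, 61, 63}, X ∖ U = {60, 62, 64} — both open, so U is clopen.
  U = {60, 62, 64}, X ∖ U = {59, 61, 63} — both open, so U is clopen.
  U = {59, 60, 61, 62, 63, 64}, X ∖ U = ∅ — both open, so U is clopen.
Nontrivial clopen(s) exist: e.g. {59, 61, 63}. So (X, τ) is disconnected.
Compute connected components by grouping points that agree on all clopens:
  component: {59, 61, 63}
  component: {60, 62, 64}


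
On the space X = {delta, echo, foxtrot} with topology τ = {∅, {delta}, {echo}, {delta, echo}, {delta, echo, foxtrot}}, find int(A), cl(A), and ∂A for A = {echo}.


int(A) = {echo}, cl(A) = {echo, foxtrot}, ∂A = {foxtrot}.

Closed sets in (X, τ) are complements of opens:
  closed(X, τ) = {∅, {foxtrot}, {delta, foxtrot}, {echo, foxtrot}, {delta, echo, foxtrot}}.
int(A) = ⋃ {U ∈ τ : U ⊆ A}. Opens contained in A: ∅, {echo}.
Taking the union of these: int(A) = {echo}.
cl(A) = ⋂ {C closed : A ⊆ C}. Closed sets containing A: {echo, foxtrot}, {delta, echo, foxtrot}.
Intersecting these: cl(A) = {echo, foxtrot}.
∂A = cl(A) ∖ int(A) = {echo, foxtrot} ∖ {echo} = {foxtrot}.


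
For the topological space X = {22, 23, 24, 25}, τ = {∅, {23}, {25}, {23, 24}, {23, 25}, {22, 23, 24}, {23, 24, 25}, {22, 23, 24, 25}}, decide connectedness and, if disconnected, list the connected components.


(X, τ) is disconnected; components = [{25}, {22, 23, 24}].

Find clopen sets (U ∈ τ with X ∖ U ∈ τ):
  U = ∅, X ∖ U = {22, 23, 24, 25} — both open, so U is clopen.
  U = {25}, X ∖ U = {22, 23, 24} — both open, so U is clopen.
  U = {22, 23, 24}, X ∖ U = {25} — both open, so U is clopen.
  U = {22, 23, 24, 25}, X ∖ U = ∅ — both open, so U is clopen.
Nontrivial clopen(s) exist: e.g. {25}. So (X, τ) is disconnected.
Compute connected components by grouping points that agree on all clopens:
  component: {25}
  component: {22, 23, 24}


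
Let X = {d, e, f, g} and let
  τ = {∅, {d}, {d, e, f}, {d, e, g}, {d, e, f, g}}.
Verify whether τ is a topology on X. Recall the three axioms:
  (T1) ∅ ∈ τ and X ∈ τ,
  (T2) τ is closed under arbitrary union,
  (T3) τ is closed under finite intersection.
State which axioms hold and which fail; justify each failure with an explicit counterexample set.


τ is NOT a topology on X.

Axiom (T1): ∅ ∈ τ? Yes; X ∈ τ? Yes.
Axiom (T2/T3): check pairwise unions and intersections of members of τ.
Counterexample for (T3): {d, e, f} ∩ {d, e, g} = {d, e} ∉ τ. Therefore τ is NOT a topology.


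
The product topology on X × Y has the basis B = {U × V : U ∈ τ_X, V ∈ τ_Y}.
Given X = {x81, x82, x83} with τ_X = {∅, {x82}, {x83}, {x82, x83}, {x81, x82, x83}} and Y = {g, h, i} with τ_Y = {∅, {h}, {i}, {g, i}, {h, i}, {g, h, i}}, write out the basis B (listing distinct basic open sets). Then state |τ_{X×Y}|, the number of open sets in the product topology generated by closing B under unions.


Basis B = {∅ × ∅, {x82} × {h}, {x82} × {i}, {x83} × {h}, {x83} × {i}, {x82} × {g, i}, {x82} × {h, i}, {x82, x83} × {h}, {x82, x83} × {i}, {x83} × {g, i}, {x83} × {h, i}, {x81, x82, x83} × {h}, {x81, x82, x83} × {i}, {x82} × {g, h, i}, {x83} × {g, h, i}, {x82, x83} × {g, i}, {x82, x83} × {h, i}, {x81, x82, x83} × {g, i}, {x81, x82, x83} × {h, i}, {x82, x83} × {g, h, i}, {x81, x82, x83} × {g, h, i}}; |τ_{X×Y}| = 70.

Enumerate products U × V with U ∈ τ_X, V ∈ τ_Y (deduplicated):
  ∅ × ∅ = {} (∅)
  {x82} × {h} = {(x82,h)}
  {x82} × {i} = {(x82,i)}
  {x83} × {h} = {(x83,h)}
  {x83} × {i} = {(x83,i)}
  {x82} × {g, i} = {(x82,g), (x82,i)}
  {x82} × {h, i} = {(x82,h), (x82,i)}
  {x82, x83} × {h} = {(x82,h), (x83,h)}
  {x82, x83} × {i} = {(x82,i), (x83,i)}
  {x83} × {g, i} = {(x83,g), (x83,i)}
  {x83} × {h, i} = {(x83,h), (x83,i)}
  {x81, x82, x83} × {h} = {(x81,h), (x82,h), (x83,h)}
  {x81, x82, x83} × {i} = {(x81,i), (x82,i), (x83,i)}
  {x82} × {g, h, i} = {(x82,g), (x82,h), (x82,i)}
  {x83} × {g, h, i} = {(x83,g), (x83,h), (x83,i)}
  {x82, x83} × {g, i} = {(x82,g), (x82,i), (x83,g), (x83,i)}
  {x82, x83} × {h, i} = {(x82,h), (x82,i), (x83,h), (x83,i)}
  {x81, x82, x83} × {g, i} = {(x81,g), (x81,i), (x82,g), (x82,i), (x83,g), (x83,i)}
  {x81, x82, x83} × {h, i} = {(x81,h), (x81,i), (x82,h), (x82,i), (x83,h), (x83,i)}
  {x82, x83} × {g, h, i} = {(x82,g), (x82,h), (x82,i), (x83,g), (x83,h), (x83,i)}
  {x81, x82, x83} × {g, h, i} = {(x81,g), (x81,h), (x81,i), (x82,g), (x82,h), (x82,i), (x83,g), (x83,h), (x83,i)}
These 21 distinct sets form the basis B.
Close under arbitrary unions to get τ_{X×Y}; counting gives |τ_{X×Y}| = 70.


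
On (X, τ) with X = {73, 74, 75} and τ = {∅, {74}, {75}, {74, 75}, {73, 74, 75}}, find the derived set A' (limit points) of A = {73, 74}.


A' = {73}

For each x ∈ X, list the open sets U ∈ τ with x ∈ U, then check whether U ∩ (A ∖ {x}) ≠ ∅ for every such U.
  x = 73: opens ∋ x are {73, 74, 75}; each meets A ∖ {73}, so x IS a limit point.
  x = 74: open {74} ∋ x has {74} ∩ (A ∖ {74}) = ∅, so x is NOT a limit point.
  x = 75: open {75} ∋ x has {75} ∩ (A ∖ {75}) = ∅, so x is NOT a limit point.
Collecting: A' = {73}.


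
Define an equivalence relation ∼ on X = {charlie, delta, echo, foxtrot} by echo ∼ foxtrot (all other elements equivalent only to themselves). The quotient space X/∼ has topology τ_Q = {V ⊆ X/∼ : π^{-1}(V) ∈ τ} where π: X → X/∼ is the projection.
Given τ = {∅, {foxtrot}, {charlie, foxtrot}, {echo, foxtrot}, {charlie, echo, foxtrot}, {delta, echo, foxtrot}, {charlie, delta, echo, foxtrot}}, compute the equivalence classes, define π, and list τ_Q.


X/∼ = {[charlie], [delta], [echo=foxtrot]}; |τ_Q| = 5.

Equivalence classes: [charlie], [delta], [echo=foxtrot].
Quotient map π: X → X/∼ sends charlie ↦ [charlie], delta ↦ [delta], echo ↦ [echo=foxtrot], foxtrot ↦ [echo=foxtrot].
For each subset V ⊆ X/∼, compute π^{-1}(V) ⊆ X and check whether π^{-1}(V) ∈ τ. V is open in τ_Q iff π^{-1}(V) ∈ τ.
  V = {}: π^{-1}(V) = ∅ ∈ τ ✓.
  V = {[charlie]}: π^{-1}(V) = {charlie} ∉ τ ✗.
  V = {[delta]}: π^{-1}(V) = {delta} ∉ τ ✗.
  V = {[charlie], [delta]}: π^{-1}(V) = {charlie, delta} ∉ τ ✗.
  V = {[echo=foxtrot]}: π^{-1}(V) = {echo, foxtrot} ∈ τ ✓.
  V = {[charlie], [echo=foxtrot]}: π^{-1}(V) = {charlie, echo, foxtrot} ∈ τ ✓.
  V = {[delta], [echo=foxtrot]}: π^{-1}(V) = {delta, echo, foxtrot} ∈ τ ✓.
  V = {[charlie], [delta], [echo=foxtrot]}: π^{-1}(V) = {charlie, delta, echo, foxtrot} ∈ τ ✓.
Open sets in the quotient: τ_Q = {{}, {[echo=foxtrot]}, {[charlie], [echo=foxtrot]}, {[delta], [echo=foxtrot]}, {[charlie], [delta], [echo=foxtrot]}} (5 elements).


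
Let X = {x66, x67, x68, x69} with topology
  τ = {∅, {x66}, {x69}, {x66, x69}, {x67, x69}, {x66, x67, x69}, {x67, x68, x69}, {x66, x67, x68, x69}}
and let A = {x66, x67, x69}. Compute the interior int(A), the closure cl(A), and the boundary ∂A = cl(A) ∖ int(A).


int(A) = {x66, x67, x69}, cl(A) = {x66, x67, x68, x69}, ∂A = {x68}.

Closed sets in (X, τ) are complements of opens:
  closed(X, τ) = {∅, {x66}, {x68}, {x66, x68}, {x67, x68}, {x66, x67, x68}, {x67, x68, x69}, {x66, x67, x68, x69}}.
int(A) = ⋃ {U ∈ τ : U ⊆ A}. Opens contained in A: ∅, {x66}, {x69}, {x66, x69}, {x67, x69}, {x66, x67, x69}.
Taking the union of these: int(A) = {x66, x67, x69}.
cl(A) = ⋂ {C closed : A ⊆ C}. Closed sets containing A: {x66, x67, x68, x69}.
Intersecting these: cl(A) = {x66, x67, x68, x69}.
∂A = cl(A) ∖ int(A) = {x66, x67, x68, x69} ∖ {x66, x67, x69} = {x68}.


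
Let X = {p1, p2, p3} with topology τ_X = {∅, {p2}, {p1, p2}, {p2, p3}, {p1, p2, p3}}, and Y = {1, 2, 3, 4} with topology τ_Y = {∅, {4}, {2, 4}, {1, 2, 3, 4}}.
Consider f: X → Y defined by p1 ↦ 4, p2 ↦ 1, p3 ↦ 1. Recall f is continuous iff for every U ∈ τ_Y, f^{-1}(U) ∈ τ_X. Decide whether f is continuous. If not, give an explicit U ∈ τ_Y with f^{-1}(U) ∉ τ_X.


f is NOT continuous.

Compute f^{-1}(U) for each U ∈ τ_Y:
  U = ∅: f^{-1}(U) = ∅ ∈ τ_X ✓.
  U = {4}: f^{-1}(U) = {p1} ∉ τ_X ✗.
  U = {2, 4}: f^{-1}(U) = {p1} ∉ τ_X ✗.
  U = {1, 2, 3, 4}: f^{-1}(U) = {p1, p2, p3} ∈ τ_X ✓.
Found U = {4} with f^{-1}(U) = {p1} not in τ_X. Therefore f is NOT continuous.


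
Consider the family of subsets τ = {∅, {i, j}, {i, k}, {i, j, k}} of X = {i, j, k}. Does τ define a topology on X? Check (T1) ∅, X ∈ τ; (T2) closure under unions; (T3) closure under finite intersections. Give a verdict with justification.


τ is NOT a topology on X.

Axiom (T1): ∅ ∈ τ? Yes; X ∈ τ? Yes.
Axiom (T2/T3): check pairwise unions and intersections of members of τ.
Counterexample for (T3): {i, j} ∩ {i, k} = {i} ∉ τ. Therefore τ is NOT a topology.


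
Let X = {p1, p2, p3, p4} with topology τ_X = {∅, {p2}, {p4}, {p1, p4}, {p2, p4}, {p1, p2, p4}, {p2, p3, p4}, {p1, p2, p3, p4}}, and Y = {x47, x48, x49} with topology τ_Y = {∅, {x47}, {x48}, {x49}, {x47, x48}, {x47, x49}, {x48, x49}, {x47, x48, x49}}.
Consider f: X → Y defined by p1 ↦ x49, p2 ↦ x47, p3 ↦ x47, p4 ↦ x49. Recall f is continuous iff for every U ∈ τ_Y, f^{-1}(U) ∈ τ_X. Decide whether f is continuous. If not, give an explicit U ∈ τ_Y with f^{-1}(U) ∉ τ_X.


f is NOT continuous.

Compute f^{-1}(U) for each U ∈ τ_Y:
  U = ∅: f^{-1}(U) = ∅ ∈ τ_X ✓.
  U = {x47}: f^{-1}(U) = {p2, p3} ∉ τ_X ✗.
  U = {x48}: f^{-1}(U) = ∅ ∈ τ_X ✓.
  U = {x49}: f^{-1}(U) = {p1, p4} ∈ τ_X ✓.
  U = {x47, x48}: f^{-1}(U) = {p2, p3} ∉ τ_X ✗.
  U = {x47, x49}: f^{-1}(U) = {p1, p2, p3, p4} ∈ τ_X ✓.
  U = {x48, x49}: f^{-1}(U) = {p1, p4} ∈ τ_X ✓.
  U = {x47, x48, x49}: f^{-1}(U) = {p1, p2, p3, p4} ∈ τ_X ✓.
Found U = {x47} with f^{-1}(U) = {p2, p3} not in τ_X. Therefore f is NOT continuous.


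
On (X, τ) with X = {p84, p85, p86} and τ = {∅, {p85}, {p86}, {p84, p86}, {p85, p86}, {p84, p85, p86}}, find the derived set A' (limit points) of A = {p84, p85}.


A' = ∅

For each x ∈ X, list the open sets U ∈ τ with x ∈ U, then check whether U ∩ (A ∖ {x}) ≠ ∅ for every such U.
  x = p84: open {p84, p86} ∋ x has {p84, p86} ∩ (A ∖ {p84}) = ∅, so x is NOT a limit point.
  x = p85: open {p85} ∋ x has {p85} ∩ (A ∖ {p85}) = ∅, so x is NOT a limit point.
  x = p86: open {p86} ∋ x has {p86} ∩ (A ∖ {p86}) = ∅, so x is NOT a limit point.
Collecting: A' = ∅.


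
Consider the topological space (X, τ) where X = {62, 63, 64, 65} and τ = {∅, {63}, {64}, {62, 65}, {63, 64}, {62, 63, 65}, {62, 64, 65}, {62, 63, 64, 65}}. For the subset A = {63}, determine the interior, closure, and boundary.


int(A) = {63}, cl(A) = {63}, ∂A = ∅.

Closed sets in (X, τ) are complements of opens:
  closed(X, τ) = {∅, {63}, {64}, {62, 65}, {63, 64}, {62, 63, 65}, {62, 64, 65}, {62, 63, 64, 65}}.
int(A) = ⋃ {U ∈ τ : U ⊆ A}. Opens contained in A: ∅, {63}.
Taking the union of these: int(A) = {63}.
cl(A) = ⋂ {C closed : A ⊆ C}. Closed sets containing A: {63}, {63, 64}, {62, 63, 65}, {62, 63, 64, 65}.
Intersecting these: cl(A) = {63}.
∂A = cl(A) ∖ int(A) = {63} ∖ {63} = ∅.


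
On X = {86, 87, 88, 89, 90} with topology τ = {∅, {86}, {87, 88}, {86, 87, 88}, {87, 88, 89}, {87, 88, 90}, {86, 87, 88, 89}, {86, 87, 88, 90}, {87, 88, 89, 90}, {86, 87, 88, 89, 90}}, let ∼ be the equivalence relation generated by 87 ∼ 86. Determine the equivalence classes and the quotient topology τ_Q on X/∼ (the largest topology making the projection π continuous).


X/∼ = {[86=87], [88], [89], [90]}; |τ_Q| = 5.

Equivalence classes: [86=87], [88], [89], [90].
Quotient map π: X → X/∼ sends 86 ↦ [86=87], 87 ↦ [86=87], 88 ↦ [88], 89 ↦ [89], 90 ↦ [90].
For each subset V ⊆ X/∼, compute π^{-1}(V) ⊆ X and check whether π^{-1}(V) ∈ τ. V is open in τ_Q iff π^{-1}(V) ∈ τ.
  V = {}: π^{-1}(V) = ∅ ∈ τ ✓.
  V = {[86=87]}: π^{-1}(V) = {86, 87} ∉ τ ✗.
  V = {[88]}: π^{-1}(V) = {88} ∉ τ ✗.
  V = {[86=87], [88]}: π^{-1}(V) = {86, 87, 88} ∈ τ ✓.
  V = {[89]}: π^{-1}(V) = {89} ∉ τ ✗.
  V = {[86=87], [89]}: π^{-1}(V) = {86, 87, 89} ∉ τ ✗.
  V = {[88], [89]}: π^{-1}(V) = {88, 89} ∉ τ ✗.
  V = {[86=87], [88], [89]}: π^{-1}(V) = {86, 87, 88, 89} ∈ τ ✓.
  V = {[90]}: π^{-1}(V) = {90} ∉ τ ✗.
  V = {[86=87], [90]}: π^{-1}(V) = {86, 87, 90} ∉ τ ✗.
  V = {[88], [90]}: π^{-1}(V) = {88, 90} ∉ τ ✗.
  V = {[86=87], [88], [90]}: π^{-1}(V) = {86, 87, 88, 90} ∈ τ ✓.
  V = {[89], [90]}: π^{-1}(V) = {89, 90} ∉ τ ✗.
  V = {[86=87], [89], [90]}: π^{-1}(V) = {86, 87, 89, 90} ∉ τ ✗.
  V = {[88], [89], [90]}: π^{-1}(V) = {88, 89, 90} ∉ τ ✗.
  V = {[86=87], [88], [89], [90]}: π^{-1}(V) = {86, 87, 88, 89, 90} ∈ τ ✓.
Open sets in the quotient: τ_Q = {{}, {[86=87], [88]}, {[86=87], [88], [89]}, {[86=87], [88], [90]}, {[86=87], [88], [89], [90]}} (5 elements).


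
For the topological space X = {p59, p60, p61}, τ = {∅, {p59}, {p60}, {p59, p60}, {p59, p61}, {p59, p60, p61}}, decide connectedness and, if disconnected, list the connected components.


(X, τ) is disconnected; components = [{p60}, {p59, p61}].

Find clopen sets (U ∈ τ with X ∖ U ∈ τ):
  U = ∅, X ∖ U = {p59, p60, p61} — both open, so U is clopen.
  U = {p60}, X ∖ U = {p59, p61} — both open, so U is clopen.
  U = {p59, p61}, X ∖ U = {p60} — both open, so U is clopen.
  U = {p59, p60, p61}, X ∖ U = ∅ — both open, so U is clopen.
Nontrivial clopen(s) exist: e.g. {p59, p61}. So (X, τ) is disconnected.
Compute connected components by grouping points that agree on all clopens:
  component: {p60}
  component: {p59, p61}


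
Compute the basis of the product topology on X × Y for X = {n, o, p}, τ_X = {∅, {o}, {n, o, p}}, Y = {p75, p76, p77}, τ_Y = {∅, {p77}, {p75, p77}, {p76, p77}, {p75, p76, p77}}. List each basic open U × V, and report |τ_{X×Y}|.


Basis B = {∅ × ∅, {o} × {p77}, {o} × {p75, p77}, {o} × {p76, p77}, {n, o, p} × {p77}, {o} × {p75, p76, p77}, {n, o, p} × {p75, p77}, {n, o, p} × {p76, p77}, {n, o, p} × {p75, p76, p77}}; |τ_{X×Y}| = 14.

Enumerate products U × V with U ∈ τ_X, V ∈ τ_Y (deduplicated):
  ∅ × ∅ = {} (∅)
  {o} × {p77} = {(o,p77)}
  {o} × {p75, p77} = {(o,p75), (o,p77)}
  {o} × {p76, p77} = {(o,p76), (o,p77)}
  {n, o, p} × {p77} = {(n,p77), (o,p77), (p,p77)}
  {o} × {p75, p76, p77} = {(o,p75), (o,p76), (o,p77)}
  {n, o, p} × {p75, p77} = {(n,p75), (n,p77), (o,p75), (o,p77), (p,p75), (p,p77)}
  {n, o, p} × {p76, p77} = {(n,p76), (n,p77), (o,p76), (o,p77), (p,p76), (p,p77)}
  {n, o, p} × {p75, p76, p77} = {(n,p75), (n,p76), (n,p77), (o,p75), (o,p76), (o,p77), (p,p75), (p,p76), (p,p77)}
These 9 distinct sets form the basis B.
Close under arbitrary unions to get τ_{X×Y}; counting gives |τ_{X×Y}| = 14.


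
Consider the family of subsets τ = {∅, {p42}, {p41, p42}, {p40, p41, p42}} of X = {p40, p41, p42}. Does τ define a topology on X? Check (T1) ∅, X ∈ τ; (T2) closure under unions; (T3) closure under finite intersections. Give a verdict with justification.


τ IS a topology on X.

Axiom (T1): ∅ ∈ τ? Yes; X ∈ τ? Yes.
Axiom (T2/T3): check pairwise unions and intersections of members of τ.
All pairwise intersections and unions checked — each lies in τ. Therefore τ satisfies (T1), (T2), (T3): it IS a topology on X.


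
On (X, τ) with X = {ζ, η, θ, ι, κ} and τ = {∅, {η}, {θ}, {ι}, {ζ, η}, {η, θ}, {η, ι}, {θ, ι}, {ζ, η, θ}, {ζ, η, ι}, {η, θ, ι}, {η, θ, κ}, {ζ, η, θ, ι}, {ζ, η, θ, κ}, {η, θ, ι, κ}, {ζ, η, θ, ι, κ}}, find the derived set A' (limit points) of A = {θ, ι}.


A' = {κ}

For each x ∈ X, list the open sets U ∈ τ with x ∈ U, then check whether U ∩ (A ∖ {x}) ≠ ∅ for every such U.
  x = ζ: open {ζ, η} ∋ x has {ζ, η} ∩ (A ∖ {ζ}) = ∅, so x is NOT a limit point.
  x = η: open {η} ∋ x has {η} ∩ (A ∖ {η}) = ∅, so x is NOT a limit point.
  x = θ: open {θ} ∋ x has {θ} ∩ (A ∖ {θ}) = ∅, so x is NOT a limit point.
  x = ι: open {ι} ∋ x has {ι} ∩ (A ∖ {ι}) = ∅, so x is NOT a limit point.
  x = κ: opens ∋ x are {η, θ, κ}, {ζ, η, θ, κ}, {η, θ, ι, κ}, {ζ, η, θ, ι, κ}; each meets A ∖ {κ}, so x IS a limit point.
Collecting: A' = {κ}.


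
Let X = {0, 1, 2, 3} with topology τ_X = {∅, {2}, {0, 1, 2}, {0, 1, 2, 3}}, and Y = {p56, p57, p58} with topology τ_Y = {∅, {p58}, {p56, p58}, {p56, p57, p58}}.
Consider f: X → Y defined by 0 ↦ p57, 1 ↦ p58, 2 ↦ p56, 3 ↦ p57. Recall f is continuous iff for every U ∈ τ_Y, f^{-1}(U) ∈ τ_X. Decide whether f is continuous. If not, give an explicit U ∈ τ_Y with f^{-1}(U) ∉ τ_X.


f is NOT continuous.

Compute f^{-1}(U) for each U ∈ τ_Y:
  U = ∅: f^{-1}(U) = ∅ ∈ τ_X ✓.
  U = {p58}: f^{-1}(U) = {1} ∉ τ_X ✗.
  U = {p56, p58}: f^{-1}(U) = {1, 2} ∉ τ_X ✗.
  U = {p56, p57, p58}: f^{-1}(U) = {0, 1, 2, 3} ∈ τ_X ✓.
Found U = {p58} with f^{-1}(U) = {1} not in τ_X. Therefore f is NOT continuous.


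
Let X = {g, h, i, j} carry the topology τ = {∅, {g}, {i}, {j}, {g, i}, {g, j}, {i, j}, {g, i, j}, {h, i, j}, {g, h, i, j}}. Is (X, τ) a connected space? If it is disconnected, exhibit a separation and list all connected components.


(X, τ) is disconnected; components = [{g}, {h, i, j}].

Find clopen sets (U ∈ τ with X ∖ U ∈ τ):
  U = ∅, X ∖ U = {g, h, i, j} — both open, so U is clopen.
  U = {g}, X ∖ U = {h, i, j} — both open, so U is clopen.
  U = {h, i, j}, X ∖ U = {g} — both open, so U is clopen.
  U = {g, h, i, j}, X ∖ U = ∅ — both open, so U is clopen.
Nontrivial clopen(s) exist: e.g. {h, i, j}. So (X, τ) is disconnected.
Compute connected components by grouping points that agree on all clopens:
  component: {g}
  component: {h, i, j}


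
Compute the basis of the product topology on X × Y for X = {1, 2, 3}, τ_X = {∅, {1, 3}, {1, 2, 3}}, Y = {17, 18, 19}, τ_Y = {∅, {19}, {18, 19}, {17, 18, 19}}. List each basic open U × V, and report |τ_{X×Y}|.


Basis B = {∅ × ∅, {1, 3} × {19}, {1, 2, 3} × {19}, {1, 3} × {18, 19}, {1, 3} × {17, 18, 19}, {1, 2, 3} × {18, 19}, {1, 2, 3} × {17, 18, 19}}; |τ_{X×Y}| = 10.

Enumerate products U × V with U ∈ τ_X, V ∈ τ_Y (deduplicated):
  ∅ × ∅ = {} (∅)
  {1, 3} × {19} = {(1,19), (3,19)}
  {1, 2, 3} × {19} = {(1,19), (2,19), (3,19)}
  {1, 3} × {18, 19} = {(1,18), (1,19), (3,18), (3,19)}
  {1, 3} × {17, 18, 19} = {(1,17), (1,18), (1,19), (3,17), (3,18), (3,19)}
  {1, 2, 3} × {18, 19} = {(1,18), (1,19), (2,18), (2,19), (3,18), (3,19)}
  {1, 2, 3} × {17, 18, 19} = {(1,17), (1,18), (1,19), (2,17), (2,18), (2,19), (3,17), (3,18), (3,19)}
These 7 distinct sets form the basis B.
Close under arbitrary unions to get τ_{X×Y}; counting gives |τ_{X×Y}| = 10.


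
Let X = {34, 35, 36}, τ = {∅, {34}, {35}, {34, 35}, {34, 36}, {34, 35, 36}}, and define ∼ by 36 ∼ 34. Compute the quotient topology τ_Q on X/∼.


X/∼ = {[34=36], [35]}; |τ_Q| = 4.

Equivalence classes: [34=36], [35].
Quotient map π: X → X/∼ sends 34 ↦ [34=36], 35 ↦ [35], 36 ↦ [34=36].
For each subset V ⊆ X/∼, compute π^{-1}(V) ⊆ X and check whether π^{-1}(V) ∈ τ. V is open in τ_Q iff π^{-1}(V) ∈ τ.
  V = {}: π^{-1}(V) = ∅ ∈ τ ✓.
  V = {[34=36]}: π^{-1}(V) = {34, 36} ∈ τ ✓.
  V = {[35]}: π^{-1}(V) = {35} ∈ τ ✓.
  V = {[34=36], [35]}: π^{-1}(V) = {34, 35, 36} ∈ τ ✓.
Open sets in the quotient: τ_Q = {{}, {[34=36]}, {[35]}, {[34=36], [35]}} (4 elements).


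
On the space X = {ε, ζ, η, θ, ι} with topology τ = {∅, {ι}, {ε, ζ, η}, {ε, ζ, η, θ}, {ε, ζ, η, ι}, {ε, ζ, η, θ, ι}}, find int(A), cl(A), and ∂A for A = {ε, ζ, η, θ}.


int(A) = {ε, ζ, η, θ}, cl(A) = {ε, ζ, η, θ}, ∂A = ∅.

Closed sets in (X, τ) are complements of opens:
  closed(X, τ) = {∅, {θ}, {ι}, {θ, ι}, {ε, ζ, η, θ}, {ε, ζ, η, θ, ι}}.
int(A) = ⋃ {U ∈ τ : U ⊆ A}. Opens contained in A: ∅, {ε, ζ, η}, {ε, ζ, η, θ}.
Taking the union of these: int(A) = {ε, ζ, η, θ}.
cl(A) = ⋂ {C closed : A ⊆ C}. Closed sets containing A: {ε, ζ, η, θ}, {ε, ζ, η, θ, ι}.
Intersecting these: cl(A) = {ε, ζ, η, θ}.
∂A = cl(A) ∖ int(A) = {ε, ζ, η, θ} ∖ {ε, ζ, η, θ} = ∅.


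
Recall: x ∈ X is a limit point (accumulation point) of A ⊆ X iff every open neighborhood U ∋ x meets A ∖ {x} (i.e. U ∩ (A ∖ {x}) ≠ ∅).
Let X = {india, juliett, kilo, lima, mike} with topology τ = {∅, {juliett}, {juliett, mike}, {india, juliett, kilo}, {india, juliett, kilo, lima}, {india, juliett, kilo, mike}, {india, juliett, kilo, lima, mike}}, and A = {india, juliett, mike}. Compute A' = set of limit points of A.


A' = {india, kilo, lima, mike}

For each x ∈ X, list the open sets U ∈ τ with x ∈ U, then check whether U ∩ (A ∖ {x}) ≠ ∅ for every such U.
  x = india: opens ∋ x are {india, juliett, kilo}, {india, juliett, kilo, lima}, {india, juliett, kilo, mike}, {india, juliett, kilo, lima, mike}; each meets A ∖ {india}, so x IS a limit point.
  x = juliett: open {juliett} ∋ x has {juliett} ∩ (A ∖ {juliett}) = ∅, so x is NOT a limit point.
  x = kilo: opens ∋ x are {india, juliett, kilo}, {india, juliett, kilo, lima}, {india, juliett, kilo, mike}, {india, juliett, kilo, lima, mike}; each meets A ∖ {kilo}, so x IS a limit point.
  x = lima: opens ∋ x are {india, juliett, kilo, lima}, {india, juliett, kilo, lima, mike}; each meets A ∖ {lima}, so x IS a limit point.
  x = mike: opens ∋ x are {juliett, mike}, {india, juliett, kilo, mike}, {india, juliett, kilo, lima, mike}; each meets A ∖ {mike}, so x IS a limit point.
Collecting: A' = {india, kilo, lima, mike}.


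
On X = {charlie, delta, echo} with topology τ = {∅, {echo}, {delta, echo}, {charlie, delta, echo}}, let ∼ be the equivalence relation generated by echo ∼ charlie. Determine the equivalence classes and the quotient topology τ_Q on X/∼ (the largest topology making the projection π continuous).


X/∼ = {[charlie=echo], [delta]}; |τ_Q| = 2.

Equivalence classes: [charlie=echo], [delta].
Quotient map π: X → X/∼ sends charlie ↦ [charlie=echo], delta ↦ [delta], echo ↦ [charlie=echo].
For each subset V ⊆ X/∼, compute π^{-1}(V) ⊆ X and check whether π^{-1}(V) ∈ τ. V is open in τ_Q iff π^{-1}(V) ∈ τ.
  V = {}: π^{-1}(V) = ∅ ∈ τ ✓.
  V = {[charlie=echo]}: π^{-1}(V) = {charlie, echo} ∉ τ ✗.
  V = {[delta]}: π^{-1}(V) = {delta} ∉ τ ✗.
  V = {[charlie=echo], [delta]}: π^{-1}(V) = {charlie, delta, echo} ∈ τ ✓.
Open sets in the quotient: τ_Q = {{}, {[charlie=echo], [delta]}} (2 elements).


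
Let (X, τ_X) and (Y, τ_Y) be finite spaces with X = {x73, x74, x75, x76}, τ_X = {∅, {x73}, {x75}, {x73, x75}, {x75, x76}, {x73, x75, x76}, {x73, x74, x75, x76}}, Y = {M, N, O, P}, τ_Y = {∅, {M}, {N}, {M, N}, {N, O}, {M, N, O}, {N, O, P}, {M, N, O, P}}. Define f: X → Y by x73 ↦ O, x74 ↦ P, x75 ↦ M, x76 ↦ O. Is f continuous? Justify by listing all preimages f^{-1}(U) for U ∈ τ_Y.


f is NOT continuous.

Compute f^{-1}(U) for each U ∈ τ_Y:
  U = ∅: f^{-1}(U) = ∅ ∈ τ_X ✓.
  U = {M}: f^{-1}(U) = {x75} ∈ τ_X ✓.
  U = {N}: f^{-1}(U) = ∅ ∈ τ_X ✓.
  U = {M, N}: f^{-1}(U) = {x75} ∈ τ_X ✓.
  U = {N, O}: f^{-1}(U) = {x73, x76} ∉ τ_X ✗.
  U = {M, N, O}: f^{-1}(U) = {x73, x75, x76} ∈ τ_X ✓.
  U = {N, O, P}: f^{-1}(U) = {x73, x74, x76} ∉ τ_X ✗.
  U = {M, N, O, P}: f^{-1}(U) = {x73, x74, x75, x76} ∈ τ_X ✓.
Found U = {N, O} with f^{-1}(U) = {x73, x76} not in τ_X. Therefore f is NOT continuous.


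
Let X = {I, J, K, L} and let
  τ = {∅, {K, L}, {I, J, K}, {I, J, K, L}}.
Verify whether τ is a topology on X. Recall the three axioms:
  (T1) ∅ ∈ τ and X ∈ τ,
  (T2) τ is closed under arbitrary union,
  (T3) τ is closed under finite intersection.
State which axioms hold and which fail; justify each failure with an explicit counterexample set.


τ is NOT a topology on X.

Axiom (T1): ∅ ∈ τ? Yes; X ∈ τ? Yes.
Axiom (T2/T3): check pairwise unions and intersections of members of τ.
Counterexample for (T3): {K, L} ∩ {I, J, K} = {K} ∉ τ. Therefore τ is NOT a topology.


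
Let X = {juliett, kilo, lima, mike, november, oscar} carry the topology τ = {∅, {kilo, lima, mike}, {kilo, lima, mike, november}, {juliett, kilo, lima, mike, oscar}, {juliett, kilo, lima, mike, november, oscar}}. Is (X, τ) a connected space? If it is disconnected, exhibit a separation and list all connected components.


(X, τ) is connected.

Find clopen sets (U ∈ τ with X ∖ U ∈ τ):
  U = ∅, X ∖ U = {juliett, kilo, lima, mike, november, oscar} — both open, so U is clopen.
  U = {juliett, kilo, lima, mike, november, oscar}, X ∖ U = ∅ — both open, so U is clopen.
Only trivial clopens (∅ and X) exist, so (X, τ) is connected.
Compute connected components by grouping points that agree on all clopens:
  component: {juliett, kilo, lima, mike, november, oscar}


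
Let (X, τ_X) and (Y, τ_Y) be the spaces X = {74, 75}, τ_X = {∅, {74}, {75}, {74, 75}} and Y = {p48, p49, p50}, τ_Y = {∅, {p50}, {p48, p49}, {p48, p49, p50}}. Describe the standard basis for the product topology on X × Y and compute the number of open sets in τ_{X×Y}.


Basis B = {∅ × ∅, {74} × {p50}, {75} × {p50}, {74} × {p48, p49}, {74, 75} × {p50}, {75} × {p48, p49}, {74} × {p48, p49, p50}, {75} × {p48, p49, p50}, {74, 75} × {p48, p49}, {74, 75} × {p48, p49, p50}}; |τ_{X×Y}| = 16.

Enumerate products U × V with U ∈ τ_X, V ∈ τ_Y (deduplicated):
  ∅ × ∅ = {} (∅)
  {74} × {p50} = {(74,p50)}
  {75} × {p50} = {(75,p50)}
  {74} × {p48, p49} = {(74,p48), (74,p49)}
  {74, 75} × {p50} = {(74,p50), (75,p50)}
  {75} × {p48, p49} = {(75,p48), (75,p49)}
  {74} × {p48, p49, p50} = {(74,p48), (74,p49), (74,p50)}
  {75} × {p48, p49, p50} = {(75,p48), (75,p49), (75,p50)}
  {74, 75} × {p48, p49} = {(74,p48), (74,p49), (75,p48), (75,p49)}
  {74, 75} × {p48, p49, p50} = {(74,p48), (74,p49), (74,p50), (75,p48), (75,p49), (75,p50)}
These 10 distinct sets form the basis B.
Close under arbitrary unions to get τ_{X×Y}; counting gives |τ_{X×Y}| = 16.


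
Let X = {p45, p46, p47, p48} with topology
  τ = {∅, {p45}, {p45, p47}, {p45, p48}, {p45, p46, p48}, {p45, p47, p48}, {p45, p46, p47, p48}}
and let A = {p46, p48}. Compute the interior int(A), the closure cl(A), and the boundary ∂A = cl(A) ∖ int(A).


int(A) = ∅, cl(A) = {p46, p48}, ∂A = {p46, p48}.

Closed sets in (X, τ) are complements of opens:
  closed(X, τ) = {∅, {p46}, {p47}, {p46, p47}, {p46, p48}, {p46, p47, p48}, {p45, p46, p47, p48}}.
int(A) = ⋃ {U ∈ τ : U ⊆ A}. Opens contained in A: ∅.
Taking the union of these: int(A) = ∅.
cl(A) = ⋂ {C closed : A ⊆ C}. Closed sets containing A: {p46, p48}, {p46, p47, p48}, {p45, p46, p47, p48}.
Intersecting these: cl(A) = {p46, p48}.
∂A = cl(A) ∖ int(A) = {p46, p48} ∖ ∅ = {p46, p48}.


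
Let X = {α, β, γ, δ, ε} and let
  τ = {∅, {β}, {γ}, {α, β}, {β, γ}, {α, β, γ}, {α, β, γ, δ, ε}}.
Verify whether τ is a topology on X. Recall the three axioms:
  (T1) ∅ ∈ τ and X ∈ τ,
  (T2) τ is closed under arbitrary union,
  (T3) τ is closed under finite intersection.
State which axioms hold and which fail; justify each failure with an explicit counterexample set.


τ IS a topology on X.

Axiom (T1): ∅ ∈ τ? Yes; X ∈ τ? Yes.
Axiom (T2/T3): check pairwise unions and intersections of members of τ.
All pairwise intersections and unions checked — each lies in τ. Therefore τ satisfies (T1), (T2), (T3): it IS a topology on X.


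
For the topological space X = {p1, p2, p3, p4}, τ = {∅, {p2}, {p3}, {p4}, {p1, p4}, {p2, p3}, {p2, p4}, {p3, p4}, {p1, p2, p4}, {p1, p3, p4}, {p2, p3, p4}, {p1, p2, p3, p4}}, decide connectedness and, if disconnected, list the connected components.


(X, τ) is disconnected; components = [{p2}, {p3}, {p1, p4}].

Find clopen sets (U ∈ τ with X ∖ U ∈ τ):
  U = ∅, X ∖ U = {p1, p2, p3, p4} — both open, so U is clopen.
  U = {p2}, X ∖ U = {p1, p3, p4} — both open, so U is clopen.
  U = {p3}, X ∖ U = {p1, p2, p4} — both open, so U is clopen.
  U = {p1, p4}, X ∖ U = {p2, p3} — both open, so U is clopen.
  U = {p2, p3}, X ∖ U = {p1, p4} — both open, so U is clopen.
  U = {p1, p2, p4}, X ∖ U = {p3} — both open, so U is clopen.
  U = {p1, p3, p4}, X ∖ U = {p2} — both open, so U is clopen.
  U = {p1, p2, p3, p4}, X ∖ U = ∅ — both open, so U is clopen.
Nontrivial clopen(s) exist: e.g. {p2}. So (X, τ) is disconnected.
Compute connected components by grouping points that agree on all clopens:
  component: {p2}
  component: {p3}
  component: {p1, p4}


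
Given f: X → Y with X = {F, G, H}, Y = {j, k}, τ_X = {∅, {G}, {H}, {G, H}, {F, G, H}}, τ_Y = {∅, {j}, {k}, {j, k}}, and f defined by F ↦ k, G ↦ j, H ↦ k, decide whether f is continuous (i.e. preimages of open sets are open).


f is NOT continuous.

Compute f^{-1}(U) for each U ∈ τ_Y:
  U = ∅: f^{-1}(U) = ∅ ∈ τ_X ✓.
  U = {j}: f^{-1}(U) = {G} ∈ τ_X ✓.
  U = {k}: f^{-1}(U) = {F, H} ∉ τ_X ✗.
  U = {j, k}: f^{-1}(U) = {F, G, H} ∈ τ_X ✓.
Found U = {k} with f^{-1}(U) = {F, H} not in τ_X. Therefore f is NOT continuous.


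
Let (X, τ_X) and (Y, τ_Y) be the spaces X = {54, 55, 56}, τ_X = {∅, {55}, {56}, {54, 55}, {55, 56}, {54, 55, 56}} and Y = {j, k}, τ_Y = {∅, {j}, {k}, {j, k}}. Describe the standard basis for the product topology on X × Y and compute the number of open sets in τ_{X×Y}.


Basis B = {∅ × ∅, {55} × {j}, {55} × {k}, {56} × {j}, {56} × {k}, {54, 55} × {j}, {54, 55} × {k}, {55} × {j, k}, {55, 56} × {j}, {55, 56} × {k}, {56} × {j, k}, {54, 55, 56} × {j}, {54, 55, 56} × {k}, {54, 55} × {j, k}, {55, 56} × {j, k}, {54, 55, 56} × {j, k}}; |τ_{X×Y}| = 36.

Enumerate products U × V with U ∈ τ_X, V ∈ τ_Y (deduplicated):
  ∅ × ∅ = {} (∅)
  {55} × {j} = {(55,j)}
  {55} × {k} = {(55,k)}
  {56} × {j} = {(56,j)}
  {56} × {k} = {(56,k)}
  {54, 55} × {j} = {(54,j), (55,j)}
  {54, 55} × {k} = {(54,k), (55,k)}
  {55} × {j, k} = {(55,j), (55,k)}
  {55, 56} × {j} = {(55,j), (56,j)}
  {55, 56} × {k} = {(55,k), (56,k)}
  {56} × {j, k} = {(56,j), (56,k)}
  {54, 55, 56} × {j} = {(54,j), (55,j), (56,j)}
  {54, 55, 56} × {k} = {(54,k), (55,k), (56,k)}
  {54, 55} × {j, k} = {(54,j), (54,k), (55,j), (55,k)}
  {55, 56} × {j, k} = {(55,j), (55,k), (56,j), (56,k)}
  {54, 55, 56} × {j, k} = {(54,j), (54,k), (55,j), (55,k), (56,j), (56,k)}
These 16 distinct sets form the basis B.
Close under arbitrary unions to get τ_{X×Y}; counting gives |τ_{X×Y}| = 36.


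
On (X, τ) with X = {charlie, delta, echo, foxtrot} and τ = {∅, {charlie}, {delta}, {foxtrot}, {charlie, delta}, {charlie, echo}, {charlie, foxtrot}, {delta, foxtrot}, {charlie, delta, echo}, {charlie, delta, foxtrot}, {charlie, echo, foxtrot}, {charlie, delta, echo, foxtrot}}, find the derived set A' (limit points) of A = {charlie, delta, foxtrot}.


A' = {echo}

For each x ∈ X, list the open sets U ∈ τ with x ∈ U, then check whether U ∩ (A ∖ {x}) ≠ ∅ for every such U.
  x = charlie: open {charlie} ∋ x has {charlie} ∩ (A ∖ {charlie}) = ∅, so x is NOT a limit point.
  x = delta: open {delta} ∋ x has {delta} ∩ (A ∖ {delta}) = ∅, so x is NOT a limit point.
  x = echo: opens ∋ x are {charlie, echo}, {charlie, delta, echo}, {charlie, echo, foxtrot}, {charlie, delta, echo, foxtrot}; each meets A ∖ {echo}, so x IS a limit point.
  x = foxtrot: open {foxtrot} ∋ x has {foxtrot} ∩ (A ∖ {foxtrot}) = ∅, so x is NOT a limit point.
Collecting: A' = {echo}.


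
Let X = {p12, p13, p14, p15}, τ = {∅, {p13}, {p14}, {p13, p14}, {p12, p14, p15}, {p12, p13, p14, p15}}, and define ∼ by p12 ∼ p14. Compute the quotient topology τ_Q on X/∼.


X/∼ = {[p12=p14], [p13], [p15]}; |τ_Q| = 4.

Equivalence classes: [p12=p14], [p13], [p15].
Quotient map π: X → X/∼ sends p12 ↦ [p12=p14], p13 ↦ [p13], p14 ↦ [p12=p14], p15 ↦ [p15].
For each subset V ⊆ X/∼, compute π^{-1}(V) ⊆ X and check whether π^{-1}(V) ∈ τ. V is open in τ_Q iff π^{-1}(V) ∈ τ.
  V = {}: π^{-1}(V) = ∅ ∈ τ ✓.
  V = {[p12=p14]}: π^{-1}(V) = {p12, p14} ∉ τ ✗.
  V = {[p13]}: π^{-1}(V) = {p13} ∈ τ ✓.
  V = {[p12=p14], [p13]}: π^{-1}(V) = {p12, p13, p14} ∉ τ ✗.
  V = {[p15]}: π^{-1}(V) = {p15} ∉ τ ✗.
  V = {[p12=p14], [p15]}: π^{-1}(V) = {p12, p14, p15} ∈ τ ✓.
  V = {[p13], [p15]}: π^{-1}(V) = {p13, p15} ∉ τ ✗.
  V = {[p12=p14], [p13], [p15]}: π^{-1}(V) = {p12, p13, p14, p15} ∈ τ ✓.
Open sets in the quotient: τ_Q = {{}, {[p13]}, {[p12=p14], [p15]}, {[p12=p14], [p13], [p15]}} (4 elements).


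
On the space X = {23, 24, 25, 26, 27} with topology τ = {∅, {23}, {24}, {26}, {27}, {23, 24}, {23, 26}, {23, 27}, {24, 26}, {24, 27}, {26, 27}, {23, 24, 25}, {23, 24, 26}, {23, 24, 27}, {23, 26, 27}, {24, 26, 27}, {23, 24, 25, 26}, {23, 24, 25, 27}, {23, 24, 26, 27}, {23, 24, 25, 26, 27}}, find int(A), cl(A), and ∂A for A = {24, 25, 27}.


int(A) = {24, 27}, cl(A) = {24, 25, 27}, ∂A = {25}.

Closed sets in (X, τ) are complements of opens:
  closed(X, τ) = {∅, {25}, {26}, {27}, {23, 25}, {24, 25}, {25, 26}, {25, 27}, {26, 27}, {23, 24, 25}, {23, 25, 26}, {23, 25, 27}, {24, 25, 26}, {24, 25, 27}, {25, 26, 27}, {23, 24, 25, 26}, {23, 24, 25, 27}, {23, 25, 26, 27}, {24, 25, 26, 27}, {23, 24, 25, 26, 27}}.
int(A) = ⋃ {U ∈ τ : U ⊆ A}. Opens contained in A: ∅, {24}, {27}, {24, 27}.
Taking the union of these: int(A) = {24, 27}.
cl(A) = ⋂ {C closed : A ⊆ C}. Closed sets containing A: {24, 25, 27}, {23, 24, 25, 27}, {24, 25, 26, 27}, {23, 24, 25, 26, 27}.
Intersecting these: cl(A) = {24, 25, 27}.
∂A = cl(A) ∖ int(A) = {24, 25, 27} ∖ {24, 27} = {25}.


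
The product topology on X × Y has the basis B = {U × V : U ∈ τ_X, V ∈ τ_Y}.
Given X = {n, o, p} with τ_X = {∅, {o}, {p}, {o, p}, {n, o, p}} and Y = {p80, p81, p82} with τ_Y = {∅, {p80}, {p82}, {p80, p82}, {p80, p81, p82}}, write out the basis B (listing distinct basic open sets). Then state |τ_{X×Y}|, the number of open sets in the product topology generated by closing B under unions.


Basis B = {∅ × ∅, {o} × {p80}, {o} × {p82}, {p} × {p80}, {p} × {p82}, {o} × {p80, p82}, {o, p} × {p80}, {o, p} × {p82}, {p} × {p80, p82}, {n, o, p} × {p80}, {n, o, p} × {p82}, {o} × {p80, p81, p82}, {p} × {p80, p81, p82}, {o, p} × {p80, p82}, {n, o, p} × {p80, p82}, {o, p} × {p80, p81, p82}, {n, o, p} × {p80, p81, p82}}; |τ_{X×Y}| = 48.

Enumerate products U × V with U ∈ τ_X, V ∈ τ_Y (deduplicated):
  ∅ × ∅ = {} (∅)
  {o} × {p80} = {(o,p80)}
  {o} × {p82} = {(o,p82)}
  {p} × {p80} = {(p,p80)}
  {p} × {p82} = {(p,p82)}
  {o} × {p80, p82} = {(o,p80), (o,p82)}
  {o, p} × {p80} = {(o,p80), (p,p80)}
  {o, p} × {p82} = {(o,p82), (p,p82)}
  {p} × {p80, p82} = {(p,p80), (p,p82)}
  {n, o, p} × {p80} = {(n,p80), (o,p80), (p,p80)}
  {n, o, p} × {p82} = {(n,p82), (o,p82), (p,p82)}
  {o} × {p80, p81, p82} = {(o,p80), (o,p81), (o,p82)}
  {p} × {p80, p81, p82} = {(p,p80), (p,p81), (p,p82)}
  {o, p} × {p80, p82} = {(o,p80), (o,p82), (p,p80), (p,p82)}
  {n, o, p} × {p80, p82} = {(n,p80), (n,p82), (o,p80), (o,p82), (p,p80), (p,p82)}
  {o, p} × {p80, p81, p82} = {(o,p80), (o,p81), (o,p82), (p,p80), (p,p81), (p,p82)}
  {n, o, p} × {p80, p81, p82} = {(n,p80), (n,p81), (n,p82), (o,p80), (o,p81), (o,p82), (p,p80), (p,p81), (p,p82)}
These 17 distinct sets form the basis B.
Close under arbitrary unions to get τ_{X×Y}; counting gives |τ_{X×Y}| = 48.
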